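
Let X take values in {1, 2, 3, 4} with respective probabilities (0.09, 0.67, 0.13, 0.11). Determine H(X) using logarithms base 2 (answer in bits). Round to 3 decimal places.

1.433 bits

H(X) = −Σ p·log₂ p.
  −(0.09)·log₂(0.09) = 0.3127
  −(0.67)·log₂(0.67) = 0.3871
  −(0.13)·log₂(0.13) = 0.3826
  −(0.11)·log₂(0.11) = 0.3503
Sum: 0.3127 + 0.3871 + 0.3826 + 0.3503 = 1.433 bits.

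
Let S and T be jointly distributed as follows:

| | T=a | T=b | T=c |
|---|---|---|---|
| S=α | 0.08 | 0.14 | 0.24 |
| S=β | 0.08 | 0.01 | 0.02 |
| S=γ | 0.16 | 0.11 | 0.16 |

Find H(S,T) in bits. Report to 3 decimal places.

H(S,T) = −Σ p(x,y)·log₂ p(x,y) over all 9 cells.
  cell (α,a): −0.08·log₂0.08 = 0.2915
  cell (α,b): −0.14·log₂0.14 = 0.3971
  cell (α,c): −0.24·log₂0.24 = 0.4941
  cell (β,a): −0.08·log₂0.08 = 0.2915
  cell (β,b): −0.01·log₂0.01 = 0.0664
  cell (β,c): −0.02·log₂0.02 = 0.1129
  cell (γ,a): −0.16·log₂0.16 = 0.4230
  cell (γ,b): −0.11·log₂0.11 = 0.3503
  cell (γ,c): −0.16·log₂0.16 = 0.4230
Sum = 2.850 bits.

2.850 bits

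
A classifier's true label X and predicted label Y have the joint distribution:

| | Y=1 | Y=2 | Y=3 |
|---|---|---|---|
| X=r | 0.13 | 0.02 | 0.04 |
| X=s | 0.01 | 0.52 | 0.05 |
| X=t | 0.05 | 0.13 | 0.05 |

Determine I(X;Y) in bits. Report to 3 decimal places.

Marginals: p(X) = (0.1900, 0.5800, 0.2300), p(Y) = (0.1900, 0.6700, 0.1400).
I(X;Y) = H(X) + H(Y) − H(X,Y).
H(X) = 1.3987, H(Y) = 1.2394, H(X,Y) = 2.2692.
I(X;Y) = 1.3987 + 1.2394 − 2.2692 = 0.369 bits.

0.369 bits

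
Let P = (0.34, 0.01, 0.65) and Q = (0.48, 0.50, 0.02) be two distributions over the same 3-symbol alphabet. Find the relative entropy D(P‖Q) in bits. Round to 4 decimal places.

3.0390 bits

D(P‖Q) = Σ p·log₂(p/q).
  0.34·log₂(0.34/0.48) = -0.16915
  0.01·log₂(0.01/0.50) = -0.05644
  0.65·log₂(0.65/0.02) = 3.26454
D(P‖Q) = 3.0390 bits.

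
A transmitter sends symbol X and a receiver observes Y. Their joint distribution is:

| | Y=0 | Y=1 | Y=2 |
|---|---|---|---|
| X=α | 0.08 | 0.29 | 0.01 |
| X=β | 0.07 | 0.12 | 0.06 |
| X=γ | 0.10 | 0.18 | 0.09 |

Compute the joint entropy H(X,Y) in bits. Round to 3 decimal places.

2.845 bits

H(X,Y) = −Σ p(x,y)·log₂ p(x,y) over all 9 cells.
  cell (α,0): −0.08·log₂0.08 = 0.2915
  cell (α,1): −0.29·log₂0.29 = 0.5179
  cell (α,2): −0.01·log₂0.01 = 0.0664
  cell (β,0): −0.07·log₂0.07 = 0.2686
  cell (β,1): −0.12·log₂0.12 = 0.3671
  cell (β,2): −0.06·log₂0.06 = 0.2435
  cell (γ,0): −0.10·log₂0.10 = 0.3322
  cell (γ,1): −0.18·log₂0.18 = 0.4453
  cell (γ,2): −0.09·log₂0.09 = 0.3127
Sum = 2.845 bits.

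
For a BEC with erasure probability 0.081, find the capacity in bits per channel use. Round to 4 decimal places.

0.9190 bits

Binary erasure channel: capacity C = 1 − ε.
C = 1 − 0.081 = 0.9190 bits per channel use.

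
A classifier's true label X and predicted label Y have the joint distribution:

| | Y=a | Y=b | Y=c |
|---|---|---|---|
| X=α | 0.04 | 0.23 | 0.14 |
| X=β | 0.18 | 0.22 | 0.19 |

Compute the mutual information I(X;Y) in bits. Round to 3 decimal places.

Marginals: p(X) = (0.4100, 0.5900), p(Y) = (0.2200, 0.4500, 0.3300).
I(X;Y) = Σ p(x,y)·log₂[p(x,y)/(p(x)p(y))].
  (α,a): 0.04·log₂(0.4435) = -0.0469
  (α,b): 0.23·log₂(1.2466) = 0.0731
  (α,c): 0.14·log₂(1.0347) = 0.0069
  (β,a): 0.18·log₂(1.3867) = 0.0849
  (β,b): 0.22·log₂(0.8286) = -0.0597
  (β,c): 0.19·log₂(0.9759) = -0.0067
Sum = 0.052 bits.

0.052 bits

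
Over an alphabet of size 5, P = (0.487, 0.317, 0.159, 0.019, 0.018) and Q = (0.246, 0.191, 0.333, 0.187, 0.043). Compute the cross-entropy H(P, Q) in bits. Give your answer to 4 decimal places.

H(P,Q) = −Σ p·log₂ q.
  −0.487·log₂(0.246) = 0.98533
  −0.317·log₂(0.191) = 0.75711
  −0.159·log₂(0.333) = 0.25224
  −0.019·log₂(0.187) = 0.04596
  −0.018·log₂(0.043) = 0.08171
H(P,Q) = 2.1223 bits.

2.1223 bits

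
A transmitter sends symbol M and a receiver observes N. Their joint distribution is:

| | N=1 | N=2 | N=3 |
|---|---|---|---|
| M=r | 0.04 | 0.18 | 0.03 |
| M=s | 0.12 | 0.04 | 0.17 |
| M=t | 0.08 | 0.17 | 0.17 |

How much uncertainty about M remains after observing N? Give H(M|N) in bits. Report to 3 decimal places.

1.376 bits

Marginals: p(M) = (0.2500, 0.3300, 0.4200), p(N) = (0.2400, 0.3900, 0.3700).
H(M|N) = Σ p(N) · H(M|N=·).
  N=1: p=0.2400, H(M|N=1) = 1.4591
  N=2: p=0.3900, H(M|N=2) = 1.3740
  N=3: p=0.3700, H(M|N=3) = 1.3249
Weighted sum = 1.376 bits.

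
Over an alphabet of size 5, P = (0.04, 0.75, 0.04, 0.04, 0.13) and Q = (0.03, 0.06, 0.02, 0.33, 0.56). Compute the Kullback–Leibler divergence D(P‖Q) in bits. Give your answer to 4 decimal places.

2.3938 bits

D(P‖Q) = Σ p·log₂(p/q).
  0.04·log₂(0.04/0.03) = 0.01660
  0.75·log₂(0.75/0.06) = 2.73289
  0.04·log₂(0.04/0.02) = 0.04000
  0.04·log₂(0.04/0.33) = -0.12178
  0.13·log₂(0.13/0.56) = -0.27390
D(P‖Q) = 2.3938 bits.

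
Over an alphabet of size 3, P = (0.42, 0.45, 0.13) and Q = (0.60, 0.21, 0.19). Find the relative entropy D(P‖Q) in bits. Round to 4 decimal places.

D(P‖Q) = Σ p·log₂(p/q).
  0.42·log₂(0.42/0.60) = -0.21612
  0.45·log₂(0.45/0.21) = 0.49479
  0.13·log₂(0.13/0.19) = -0.07117
D(P‖Q) = 0.2075 bits.

0.2075 bits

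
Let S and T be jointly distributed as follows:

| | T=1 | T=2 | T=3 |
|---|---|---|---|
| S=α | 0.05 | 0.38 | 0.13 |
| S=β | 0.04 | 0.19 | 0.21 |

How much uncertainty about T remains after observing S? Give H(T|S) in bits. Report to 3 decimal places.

1.253 bits

Chain rule: H(T|S) = H(S,T) − H(S).
Marginals: p(S) = (0.5600, 0.4400), p(T) = (0.0900, 0.5700, 0.3400).
H(S,T) = 2.2430 bits; H(S) = 0.9896 bits.
H(T|S) = 2.2430 − 0.9896 = 1.253 bits.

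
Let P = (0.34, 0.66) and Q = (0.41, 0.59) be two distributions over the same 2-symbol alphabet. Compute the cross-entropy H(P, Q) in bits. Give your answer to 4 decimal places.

H(P,Q) = −Σ p·log₂ q.
  −0.34·log₂(0.41) = 0.43734
  −0.66·log₂(0.59) = 0.50240
H(P,Q) = 0.9397 bits.

0.9397 bits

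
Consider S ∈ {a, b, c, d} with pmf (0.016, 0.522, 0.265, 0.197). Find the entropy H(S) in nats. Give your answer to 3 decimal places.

H(S) = −Σ p·ln p.
  −(0.016)·ln(0.016) = 0.0662
  −(0.522)·ln(0.522) = 0.3393
  −(0.265)·ln(0.265) = 0.3519
  −(0.197)·ln(0.197) = 0.3200
Sum: 0.0662 + 0.3393 + 0.3519 + 0.3200 = 1.077 nats.

1.077 nats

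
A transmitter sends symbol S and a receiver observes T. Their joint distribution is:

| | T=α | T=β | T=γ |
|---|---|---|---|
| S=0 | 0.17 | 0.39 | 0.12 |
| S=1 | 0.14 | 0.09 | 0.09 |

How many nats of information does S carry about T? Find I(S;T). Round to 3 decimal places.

0.038 nats

Marginals: p(S) = (0.6800, 0.3200), p(T) = (0.3100, 0.4800, 0.2100).
I(S;T) = Σ p(x,y)·ln[p(x,y)/(p(x)p(y))].
  (0,α): 0.17·ln(0.8065) = -0.0366
  (0,β): 0.39·ln(1.1949) = 0.0694
  (0,γ): 0.12·ln(0.8403) = -0.0209
  (1,α): 0.14·ln(1.4113) = 0.0482
  (1,β): 0.09·ln(0.5859) = -0.0481
  (1,γ): 0.09·ln(1.3393) = 0.0263
Sum = 0.038 nats.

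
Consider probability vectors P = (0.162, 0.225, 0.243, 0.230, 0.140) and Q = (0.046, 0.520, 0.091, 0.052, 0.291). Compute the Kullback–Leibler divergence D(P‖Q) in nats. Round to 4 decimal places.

0.4937 nats

D(P‖Q) = Σ p·ln(p/q).
  0.162·ln(0.162/0.046) = 0.20395
  0.225·ln(0.225/0.520) = -0.18849
  0.243·ln(0.243/0.091) = 0.23868
  0.230·ln(0.230/0.052) = 0.34197
  0.140·ln(0.140/0.291) = -0.10244
D(P‖Q) = 0.4937 nats.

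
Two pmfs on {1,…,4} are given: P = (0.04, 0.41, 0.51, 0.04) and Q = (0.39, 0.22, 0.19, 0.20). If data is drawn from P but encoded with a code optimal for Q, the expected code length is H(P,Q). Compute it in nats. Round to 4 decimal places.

H(P,Q) = −Σ p·ln q.
  −0.04·ln(0.39) = 0.03766
  −0.41·ln(0.22) = 0.62079
  −0.51·ln(0.19) = 0.84697
  −0.04·ln(0.20) = 0.06438
H(P,Q) = 1.5698 nats.

1.5698 nats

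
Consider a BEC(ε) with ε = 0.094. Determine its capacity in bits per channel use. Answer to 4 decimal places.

Binary erasure channel: capacity C = 1 − ε.
C = 1 − 0.094 = 0.9060 bits per channel use.

0.9060 bits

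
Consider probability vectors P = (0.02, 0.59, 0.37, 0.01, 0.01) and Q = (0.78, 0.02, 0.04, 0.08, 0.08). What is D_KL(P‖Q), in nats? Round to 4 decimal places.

D(P‖Q) = Σ p·ln(p/q).
  0.02·ln(0.02/0.78) = -0.07327
  0.59·ln(0.59/0.02) = 1.99679
  0.37·ln(0.37/0.04) = 0.82311
  0.01·ln(0.01/0.08) = -0.02079
  0.01·ln(0.01/0.08) = -0.02079
D(P‖Q) = 2.7050 nats.

2.7050 nats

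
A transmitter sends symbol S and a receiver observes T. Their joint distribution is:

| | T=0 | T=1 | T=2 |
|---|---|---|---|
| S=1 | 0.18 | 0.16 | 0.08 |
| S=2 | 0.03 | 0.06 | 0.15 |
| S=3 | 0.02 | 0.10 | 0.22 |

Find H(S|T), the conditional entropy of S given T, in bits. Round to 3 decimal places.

Marginals: p(S) = (0.4200, 0.2400, 0.3400), p(T) = (0.2300, 0.3200, 0.4500).
H(S|T) = Σ p(T) · H(S|T=·).
  T=0: p=0.2300, H(S|T=0) = 0.9665
  T=1: p=0.3200, H(S|T=1) = 1.4772
  T=2: p=0.4500, H(S|T=2) = 1.4761
Weighted sum = 1.359 bits.

1.359 bits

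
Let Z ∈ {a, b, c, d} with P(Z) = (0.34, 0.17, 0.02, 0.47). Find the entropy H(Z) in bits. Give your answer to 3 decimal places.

1.589 bits

H(Z) = −Σ p·log₂ p.
  −(0.34)·log₂(0.34) = 0.5292
  −(0.17)·log₂(0.17) = 0.4346
  −(0.02)·log₂(0.02) = 0.1129
  −(0.47)·log₂(0.47) = 0.5120
Sum: 0.5292 + 0.4346 + 0.1129 + 0.5120 = 1.589 bits.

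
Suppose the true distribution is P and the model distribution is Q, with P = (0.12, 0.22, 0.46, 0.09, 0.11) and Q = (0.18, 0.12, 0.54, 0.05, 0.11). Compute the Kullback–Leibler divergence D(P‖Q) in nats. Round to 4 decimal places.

D(P‖Q) = Σ p·ln(p/q).
  0.12·ln(0.12/0.18) = -0.04866
  0.22·ln(0.22/0.12) = 0.13335
  0.46·ln(0.46/0.54) = -0.07376
  0.09·ln(0.09/0.05) = 0.05290
  0.11·ln(0.11/0.11) = 0.00000
D(P‖Q) = 0.0638 nats.

0.0638 nats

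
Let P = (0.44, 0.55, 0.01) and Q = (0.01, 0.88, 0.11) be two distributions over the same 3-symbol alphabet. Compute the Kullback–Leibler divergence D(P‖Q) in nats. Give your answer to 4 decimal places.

1.3826 nats

D(P‖Q) = Σ p·ln(p/q).
  0.44·ln(0.44/0.01) = 1.66504
  0.55·ln(0.55/0.88) = -0.25850
  0.01·ln(0.01/0.11) = -0.02398
D(P‖Q) = 1.3826 nats.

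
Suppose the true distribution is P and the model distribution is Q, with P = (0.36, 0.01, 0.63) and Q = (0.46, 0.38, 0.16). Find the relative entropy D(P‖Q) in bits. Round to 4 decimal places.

1.0659 bits

D(P‖Q) = Σ p·log₂(p/q).
  0.36·log₂(0.36/0.46) = -0.12731
  0.01·log₂(0.01/0.38) = -0.05248
  0.63·log₂(0.63/0.16) = 1.24569
D(P‖Q) = 1.0659 bits.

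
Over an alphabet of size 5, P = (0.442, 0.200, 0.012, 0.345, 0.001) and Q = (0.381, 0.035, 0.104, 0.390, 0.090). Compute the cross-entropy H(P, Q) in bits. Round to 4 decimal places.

H(P,Q) = −Σ p·log₂ q.
  −0.442·log₂(0.381) = 0.61532
  −0.200·log₂(0.035) = 0.96730
  −0.012·log₂(0.104) = 0.03918
  −0.345·log₂(0.390) = 0.46867
  −0.001·log₂(0.090) = 0.00347
H(P,Q) = 2.0939 bits.

2.0939 bits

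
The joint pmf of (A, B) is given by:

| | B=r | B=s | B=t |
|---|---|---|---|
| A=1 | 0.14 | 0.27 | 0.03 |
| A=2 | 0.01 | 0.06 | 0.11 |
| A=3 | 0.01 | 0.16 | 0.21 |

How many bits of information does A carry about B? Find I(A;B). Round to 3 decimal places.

Marginals: p(A) = (0.4400, 0.1800, 0.3800), p(B) = (0.1600, 0.4900, 0.3500).
I(A;B) = Σ p(x,y)·log₂[p(x,y)/(p(x)p(y))].
  (1,r): 0.14·log₂(1.9886) = 0.1388
  (1,s): 0.27·log₂(1.2523) = 0.0876
  (1,t): 0.03·log₂(0.1948) = -0.0708
  (2,r): 0.01·log₂(0.3472) = -0.0153
  (2,s): 0.06·log₂(0.6803) = -0.0333
  (2,t): 0.11·log₂(1.7460) = 0.0884
  (3,r): 0.01·log₂(0.1645) = -0.0260
  (3,s): 0.16·log₂(0.8593) = -0.0350
  (3,t): 0.21·log₂(1.5789) = 0.1384
Sum = 0.273 bits.

0.273 bits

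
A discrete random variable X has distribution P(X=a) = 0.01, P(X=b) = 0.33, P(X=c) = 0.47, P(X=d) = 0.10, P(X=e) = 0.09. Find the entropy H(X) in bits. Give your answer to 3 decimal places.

1.751 bits

H(X) = −Σ p·log₂ p.
  −(0.01)·log₂(0.01) = 0.0664
  −(0.33)·log₂(0.33) = 0.5278
  −(0.47)·log₂(0.47) = 0.5120
  −(0.10)·log₂(0.10) = 0.3322
  −(0.09)·log₂(0.09) = 0.3127
Sum: 0.0664 + 0.5278 + 0.5120 + 0.3322 + 0.3127 = 1.751 bits.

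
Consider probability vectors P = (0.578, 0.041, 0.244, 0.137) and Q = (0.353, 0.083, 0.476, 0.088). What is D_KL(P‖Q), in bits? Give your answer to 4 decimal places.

0.2217 bits

D(P‖Q) = Σ p·log₂(p/q).
  0.578·log₂(0.578/0.353) = 0.41119
  0.041·log₂(0.041/0.083) = -0.04172
  0.244·log₂(0.244/0.476) = -0.23524
  0.137·log₂(0.137/0.088) = 0.08749
D(P‖Q) = 0.2217 bits.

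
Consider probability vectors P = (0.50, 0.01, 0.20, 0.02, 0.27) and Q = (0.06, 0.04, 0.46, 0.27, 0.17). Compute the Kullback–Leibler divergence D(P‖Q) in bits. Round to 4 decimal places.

1.3742 bits

D(P‖Q) = Σ p·log₂(p/q).
  0.50·log₂(0.50/0.06) = 1.52945
  0.01·log₂(0.01/0.04) = -0.02000
  0.20·log₂(0.20/0.46) = -0.24033
  0.02·log₂(0.02/0.27) = -0.07510
  0.27·log₂(0.27/0.17) = 0.18020
D(P‖Q) = 1.3742 bits.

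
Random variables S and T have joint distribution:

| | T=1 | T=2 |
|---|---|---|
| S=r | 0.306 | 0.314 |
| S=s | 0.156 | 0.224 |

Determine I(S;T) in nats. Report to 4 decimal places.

0.0033 nats

Marginals: p(S) = (0.6200, 0.3800), p(T) = (0.4620, 0.5380).
I(S;T) = Σ p(x,y)·ln[p(x,y)/(p(x)p(y))].
  (r,1): 0.306·ln(1.0683) = 0.02021
  (r,2): 0.314·ln(0.9414) = -0.01897
  (s,1): 0.156·ln(0.8886) = -0.01843
  (s,2): 0.224·ln(1.0957) = 0.02047
Sum = 0.0033 nats.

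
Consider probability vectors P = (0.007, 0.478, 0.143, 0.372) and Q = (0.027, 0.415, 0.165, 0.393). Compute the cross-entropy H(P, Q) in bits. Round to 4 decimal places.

H(P,Q) = −Σ p·log₂ q.
  −0.007·log₂(0.027) = 0.03648
  −0.478·log₂(0.415) = 0.60649
  −0.143·log₂(0.165) = 0.37172
  −0.372·log₂(0.393) = 0.50123
H(P,Q) = 1.5159 bits.

1.5159 bits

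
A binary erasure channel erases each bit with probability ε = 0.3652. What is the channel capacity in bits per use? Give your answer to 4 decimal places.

Binary erasure channel: capacity C = 1 − ε.
C = 1 − 0.3652 = 0.6348 bits per channel use.

0.6348 bits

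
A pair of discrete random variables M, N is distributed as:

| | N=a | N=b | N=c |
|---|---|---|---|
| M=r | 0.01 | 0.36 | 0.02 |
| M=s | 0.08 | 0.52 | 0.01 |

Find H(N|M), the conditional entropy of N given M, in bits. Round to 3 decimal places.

0.594 bits

Chain rule: H(N|M) = H(M,N) − H(M).
Marginals: p(M) = (0.3900, 0.6100), p(N) = (0.0900, 0.8800, 0.0300).
H(M,N) = 1.5585 bits; H(M) = 0.9648 bits.
H(N|M) = 1.5585 − 0.9648 = 0.594 bits.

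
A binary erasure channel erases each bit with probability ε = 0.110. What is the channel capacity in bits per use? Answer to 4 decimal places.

0.8900 bits

Binary erasure channel: capacity C = 1 − ε.
C = 1 − 0.110 = 0.8900 bits per channel use.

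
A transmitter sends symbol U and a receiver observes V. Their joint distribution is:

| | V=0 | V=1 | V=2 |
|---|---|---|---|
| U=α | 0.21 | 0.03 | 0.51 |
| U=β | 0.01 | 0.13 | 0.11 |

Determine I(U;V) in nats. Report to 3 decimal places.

Marginals: p(U) = (0.7500, 0.2500), p(V) = (0.2200, 0.1600, 0.6200).
I(U;V) = H(U) + H(V) − H(U,V).
H(U) = 0.5623, H(V) = 0.9227, H(U,V) = 1.3304.
I(U;V) = 0.5623 + 0.9227 − 1.3304 = 0.155 nats.

0.155 nats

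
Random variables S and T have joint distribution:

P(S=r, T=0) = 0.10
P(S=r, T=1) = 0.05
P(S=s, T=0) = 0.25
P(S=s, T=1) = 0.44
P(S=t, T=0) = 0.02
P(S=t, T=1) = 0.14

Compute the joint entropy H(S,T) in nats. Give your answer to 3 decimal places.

H(S,T) = −Σ p(x,y)·ln p(x,y) over all 6 cells.
  cell (r,0): −0.10·ln0.10 = 0.2303
  cell (r,1): −0.05·ln0.05 = 0.1498
  cell (s,0): −0.25·ln0.25 = 0.3466
  cell (s,1): −0.44·ln0.44 = 0.3612
  cell (t,0): −0.02·ln0.02 = 0.0782
  cell (t,1): −0.14·ln0.14 = 0.2753
Sum = 1.441 nats.

1.441 nats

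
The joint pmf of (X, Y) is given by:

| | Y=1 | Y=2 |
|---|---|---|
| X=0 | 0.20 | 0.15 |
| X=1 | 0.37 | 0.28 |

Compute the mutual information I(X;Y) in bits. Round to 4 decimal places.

Marginals: p(X) = (0.3500, 0.6500), p(Y) = (0.5700, 0.4300).
I(X;Y) = H(X) + H(Y) − H(X,Y).
H(X) = 0.9341, H(Y) = 0.9858, H(X,Y) = 1.9199.
I(X;Y) = 0.9341 + 0.9858 − 1.9199 = 0.0000 bits.

0.0000 bits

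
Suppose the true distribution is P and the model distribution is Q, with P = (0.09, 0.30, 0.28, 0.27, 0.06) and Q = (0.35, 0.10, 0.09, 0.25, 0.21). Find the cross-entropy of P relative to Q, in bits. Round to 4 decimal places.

H(P,Q) = −Σ p·log₂ q.
  −0.09·log₂(0.35) = 0.13631
  −0.30·log₂(0.10) = 0.99658
  −0.28·log₂(0.09) = 0.97270
  −0.27·log₂(0.25) = 0.54000
  −0.06·log₂(0.21) = 0.13509
H(P,Q) = 2.7807 bits.

2.7807 bits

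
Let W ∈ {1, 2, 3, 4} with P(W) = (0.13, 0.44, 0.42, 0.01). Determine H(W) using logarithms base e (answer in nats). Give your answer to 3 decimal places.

H(W) = −Σ p·ln p.
  −(0.13)·ln(0.13) = 0.2652
  −(0.44)·ln(0.44) = 0.3612
  −(0.42)·ln(0.42) = 0.3644
  −(0.01)·ln(0.01) = 0.0461
Sum: 0.2652 + 0.3612 + 0.3644 + 0.0461 = 1.037 nats.

1.037 nats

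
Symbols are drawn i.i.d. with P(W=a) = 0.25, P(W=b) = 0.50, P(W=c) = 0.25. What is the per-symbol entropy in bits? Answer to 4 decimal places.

1.5000 bits

H(W) = −Σ p·log₂ p.
  −(0.25)·log₂(0.25) = 0.50000
  −(0.50)·log₂(0.50) = 0.50000
  −(0.25)·log₂(0.25) = 0.50000
Sum: 0.50000 + 0.50000 + 0.50000 = 1.5000 bits.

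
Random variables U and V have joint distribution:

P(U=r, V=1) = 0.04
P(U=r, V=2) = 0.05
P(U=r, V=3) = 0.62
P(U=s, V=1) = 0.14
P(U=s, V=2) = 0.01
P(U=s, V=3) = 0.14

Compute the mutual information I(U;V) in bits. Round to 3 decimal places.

0.168 bits

Marginals: p(U) = (0.7100, 0.2900), p(V) = (0.1800, 0.0600, 0.7600).
I(U;V) = H(U) + H(V) − H(U,V).
H(U) = 0.8687, H(V) = 0.9897, H(U,V) = 1.6901.
I(U;V) = 0.8687 + 0.9897 − 1.6901 = 0.168 bits.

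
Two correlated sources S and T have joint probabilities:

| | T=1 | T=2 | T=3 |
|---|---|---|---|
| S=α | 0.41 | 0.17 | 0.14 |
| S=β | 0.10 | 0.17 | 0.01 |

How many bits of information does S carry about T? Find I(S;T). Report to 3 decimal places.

Marginals: p(S) = (0.7200, 0.2800), p(T) = (0.5100, 0.3400, 0.1500).
I(S;T) = H(S) + H(T) − H(S,T).
H(S) = 0.8555, H(T) = 1.4351, H(S,T) = 2.1923.
I(S;T) = 0.8555 + 1.4351 − 2.1923 = 0.098 bits.

0.098 bits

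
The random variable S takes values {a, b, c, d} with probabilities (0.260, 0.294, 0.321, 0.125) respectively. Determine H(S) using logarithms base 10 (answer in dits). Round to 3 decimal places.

H(S) = −Σ p·log₁₀ p.
  −(0.260)·log₁₀(0.260) = 0.1521
  −(0.294)·log₁₀(0.294) = 0.1563
  −(0.321)·log₁₀(0.321) = 0.1584
  −(0.125)·log₁₀(0.125) = 0.1129
Sum: 0.1521 + 0.1563 + 0.1584 + 0.1129 = 0.580 dits.

0.580 dits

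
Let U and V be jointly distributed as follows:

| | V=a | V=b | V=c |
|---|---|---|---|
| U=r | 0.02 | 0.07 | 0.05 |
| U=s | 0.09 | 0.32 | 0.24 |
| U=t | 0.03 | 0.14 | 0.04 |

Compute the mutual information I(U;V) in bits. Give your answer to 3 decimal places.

0.019 bits

Marginals: p(U) = (0.1400, 0.6500, 0.2100), p(V) = (0.1400, 0.5300, 0.3300).
I(U;V) = H(U) + H(V) − H(U,V).
H(U) = 1.2739, H(V) = 1.4104, H(U,V) = 2.6650.
I(U;V) = 1.2739 + 1.4104 − 2.6650 = 0.019 bits.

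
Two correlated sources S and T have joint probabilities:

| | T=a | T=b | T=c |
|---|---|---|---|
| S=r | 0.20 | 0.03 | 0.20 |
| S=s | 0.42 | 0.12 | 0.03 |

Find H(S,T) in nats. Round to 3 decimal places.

H(S,T) = −Σ p(x,y)·ln p(x,y) over all 6 cells.
  cell (r,a): −0.20·ln0.20 = 0.3219
  cell (r,b): −0.03·ln0.03 = 0.1052
  cell (r,c): −0.20·ln0.20 = 0.3219
  cell (s,a): −0.42·ln0.42 = 0.3644
  cell (s,b): −0.12·ln0.12 = 0.2544
  cell (s,c): −0.03·ln0.03 = 0.1052
Sum = 1.473 nats.

1.473 nats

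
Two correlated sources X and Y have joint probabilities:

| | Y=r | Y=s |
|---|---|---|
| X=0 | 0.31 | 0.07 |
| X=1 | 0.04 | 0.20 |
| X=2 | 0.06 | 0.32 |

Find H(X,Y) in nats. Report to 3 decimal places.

H(X,Y) = −Σ p(x,y)·ln p(x,y) over all 6 cells.
  cell (0,r): −0.31·ln0.31 = 0.3631
  cell (0,s): −0.07·ln0.07 = 0.1861
  cell (1,r): −0.04·ln0.04 = 0.1288
  cell (1,s): −0.20·ln0.20 = 0.3219
  cell (2,r): −0.06·ln0.06 = 0.1688
  cell (2,s): −0.32·ln0.32 = 0.3646
Sum = 1.533 nats.

1.533 nats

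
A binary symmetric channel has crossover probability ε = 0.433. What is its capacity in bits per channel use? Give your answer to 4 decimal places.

Binary symmetric channel: C = 1 − h₂(ε) where h₂ is the binary entropy function.
h₂(0.433) = −0.433·log₂0.433 − 0.567·log₂0.567 = 0.9870.
C = 1 − 0.9870 = 0.0130 bits per channel use.

0.0130 bits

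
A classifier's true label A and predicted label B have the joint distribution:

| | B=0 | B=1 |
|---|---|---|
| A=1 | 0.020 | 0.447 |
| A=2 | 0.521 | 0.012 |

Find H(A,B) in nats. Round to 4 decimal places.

H(A,B) = −Σ p(x,y)·ln p(x,y) over all 4 cells.
  cell (1,0): −0.020·ln0.020 = 0.07824
  cell (1,1): −0.447·ln0.447 = 0.35992
  cell (2,0): −0.521·ln0.521 = 0.33969
  cell (2,1): −0.012·ln0.012 = 0.05307
Sum = 0.8309 nats.

0.8309 nats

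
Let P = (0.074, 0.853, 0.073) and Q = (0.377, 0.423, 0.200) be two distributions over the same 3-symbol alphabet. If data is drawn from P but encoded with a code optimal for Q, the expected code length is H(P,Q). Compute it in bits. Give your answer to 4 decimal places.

1.3324 bits

H(P,Q) = −Σ p·log₂ q.
  −0.074·log₂(0.377) = 0.10414
  −0.853·log₂(0.423) = 1.05880
  −0.073·log₂(0.200) = 0.16950
H(P,Q) = 1.3324 bits.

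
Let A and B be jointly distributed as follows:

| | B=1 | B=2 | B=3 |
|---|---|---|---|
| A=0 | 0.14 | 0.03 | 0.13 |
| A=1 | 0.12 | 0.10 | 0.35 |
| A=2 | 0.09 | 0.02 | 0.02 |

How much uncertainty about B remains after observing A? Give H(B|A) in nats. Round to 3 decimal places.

Marginals: p(A) = (0.3000, 0.5700, 0.1300), p(B) = (0.3500, 0.1500, 0.5000).
H(B|A) = Σ p(A) · H(B|A=·).
  A=0: p=0.3000, H(B|A=0) = 0.9483
  A=1: p=0.5700, H(B|A=1) = 0.9328
  A=2: p=0.1300, H(B|A=2) = 0.8305
Weighted sum = 0.924 nats.

0.924 nats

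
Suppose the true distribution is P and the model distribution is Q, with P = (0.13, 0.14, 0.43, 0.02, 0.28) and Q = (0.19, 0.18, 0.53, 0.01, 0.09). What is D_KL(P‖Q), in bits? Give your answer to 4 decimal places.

D(P‖Q) = Σ p·log₂(p/q).
  0.13·log₂(0.13/0.19) = -0.07117
  0.14·log₂(0.14/0.18) = -0.05076
  0.43·log₂(0.43/0.53) = -0.12971
  0.02·log₂(0.02/0.01) = 0.02000
  0.28·log₂(0.28/0.09) = 0.45848
D(P‖Q) = 0.2268 bits.

0.2268 bits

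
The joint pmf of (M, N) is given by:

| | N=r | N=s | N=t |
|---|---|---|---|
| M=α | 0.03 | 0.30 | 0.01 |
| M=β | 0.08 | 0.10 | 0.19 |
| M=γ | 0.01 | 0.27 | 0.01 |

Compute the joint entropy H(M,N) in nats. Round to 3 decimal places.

H(M,N) = −Σ p(x,y)·ln p(x,y) over all 9 cells.
  cell (α,r): −0.03·ln0.03 = 0.1052
  cell (α,s): −0.30·ln0.30 = 0.3612
  cell (α,t): −0.01·ln0.01 = 0.0461
  cell (β,r): −0.08·ln0.08 = 0.2021
  cell (β,s): −0.10·ln0.10 = 0.2303
  cell (β,t): −0.19·ln0.19 = 0.3155
  cell (γ,r): −0.01·ln0.01 = 0.0461
  cell (γ,s): −0.27·ln0.27 = 0.3535
  cell (γ,t): −0.01·ln0.01 = 0.0461
Sum = 1.706 nats.

1.706 nats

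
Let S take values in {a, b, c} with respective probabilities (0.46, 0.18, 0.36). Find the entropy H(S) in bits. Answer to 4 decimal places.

1.4913 bits

H(S) = −Σ p·log₂ p.
  −(0.46)·log₂(0.46) = 0.51534
  −(0.18)·log₂(0.18) = 0.44531
  −(0.36)·log₂(0.36) = 0.53062
Sum: 0.51534 + 0.44531 + 0.53062 = 1.4913 bits.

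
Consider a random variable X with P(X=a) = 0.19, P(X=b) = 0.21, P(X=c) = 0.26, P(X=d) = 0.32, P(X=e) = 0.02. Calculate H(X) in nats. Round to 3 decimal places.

H(X) = −Σ p·ln p.
  −(0.19)·ln(0.19) = 0.3155
  −(0.21)·ln(0.21) = 0.3277
  −(0.26)·ln(0.26) = 0.3502
  −(0.32)·ln(0.32) = 0.3646
  −(0.02)·ln(0.02) = 0.0782
Sum: 0.3155 + 0.3277 + 0.3502 + 0.3646 + 0.0782 = 1.436 nats.

1.436 nats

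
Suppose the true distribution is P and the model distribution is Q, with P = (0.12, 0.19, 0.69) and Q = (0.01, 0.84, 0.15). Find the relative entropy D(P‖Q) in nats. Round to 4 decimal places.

D(P‖Q) = Σ p·ln(p/q).
  0.12·ln(0.12/0.01) = 0.29819
  0.19·ln(0.19/0.84) = -0.28241
  0.69·ln(0.69/0.15) = 1.05298
D(P‖Q) = 1.0688 nats.

1.0688 nats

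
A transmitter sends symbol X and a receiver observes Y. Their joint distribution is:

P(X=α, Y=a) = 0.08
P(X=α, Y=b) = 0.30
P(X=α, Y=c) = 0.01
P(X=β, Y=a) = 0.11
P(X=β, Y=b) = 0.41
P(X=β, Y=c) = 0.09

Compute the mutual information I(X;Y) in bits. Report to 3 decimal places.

0.034 bits

Marginals: p(X) = (0.3900, 0.6100), p(Y) = (0.1900, 0.7100, 0.1000).
I(X;Y) = Σ p(x,y)·log₂[p(x,y)/(p(x)p(y))].
  (α,a): 0.08·log₂(1.0796) = 0.0088
  (α,b): 0.30·log₂(1.0834) = 0.0347
  (α,c): 0.01·log₂(0.2564) = -0.0196
  (β,a): 0.11·log₂(0.9491) = -0.0083
  (β,b): 0.41·log₂(0.9467) = -0.0324
  (β,c): 0.09·log₂(1.4754) = 0.0505
Sum = 0.034 bits.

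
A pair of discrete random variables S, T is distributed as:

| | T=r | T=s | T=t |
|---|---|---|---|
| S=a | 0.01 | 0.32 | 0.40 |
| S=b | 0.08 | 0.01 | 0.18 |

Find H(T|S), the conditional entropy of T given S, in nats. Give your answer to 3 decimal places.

0.751 nats

Marginals: p(S) = (0.7300, 0.2700), p(T) = (0.0900, 0.3300, 0.5800).
H(T|S) = Σ p(S) · H(T|S=·).
  S=a: p=0.7300, H(T|S=a) = 0.7499
  S=b: p=0.2700, H(T|S=b) = 0.7528
Weighted sum = 0.751 nats.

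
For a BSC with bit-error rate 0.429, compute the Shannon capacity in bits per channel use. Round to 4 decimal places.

0.0146 bits

Binary symmetric channel: C = 1 − h₂(ε) where h₂ is the binary entropy function.
h₂(0.429) = −0.429·log₂0.429 − 0.571·log₂0.571 = 0.9854.
C = 1 − 0.9854 = 0.0146 bits per channel use.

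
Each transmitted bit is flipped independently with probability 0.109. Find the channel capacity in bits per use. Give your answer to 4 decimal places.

0.5031 bits

Binary symmetric channel: C = 1 − h₂(ε) where h₂ is the binary entropy function.
h₂(0.109) = −0.109·log₂0.109 − 0.891·log₂0.891 = 0.4969.
C = 1 − 0.4969 = 0.5031 bits per channel use.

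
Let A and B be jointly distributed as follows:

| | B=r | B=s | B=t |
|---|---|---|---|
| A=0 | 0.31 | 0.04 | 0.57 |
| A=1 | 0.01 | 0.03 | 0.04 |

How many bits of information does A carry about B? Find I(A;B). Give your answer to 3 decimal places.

Marginals: p(A) = (0.9200, 0.0800), p(B) = (0.3200, 0.0700, 0.6100).
I(A;B) = Σ p(x,y)·log₂[p(x,y)/(p(x)p(y))].
  (0,r): 0.31·log₂(1.0530) = 0.0231
  (0,s): 0.04·log₂(0.6211) = -0.0275
  (0,t): 0.57·log₂(1.0157) = 0.0128
  (1,r): 0.01·log₂(0.3906) = -0.0136
  (1,s): 0.03·log₂(5.3571) = 0.0726
  (1,t): 0.04·log₂(0.8197) = -0.0115
Sum = 0.056 bits.

0.056 bits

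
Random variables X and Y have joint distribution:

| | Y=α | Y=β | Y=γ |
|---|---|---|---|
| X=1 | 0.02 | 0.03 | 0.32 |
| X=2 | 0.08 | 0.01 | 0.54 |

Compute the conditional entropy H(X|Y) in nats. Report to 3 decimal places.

0.640 nats

Chain rule: H(X|Y) = H(X,Y) − H(Y).
Marginals: p(X) = (0.3700, 0.6300), p(Y) = (0.1000, 0.0400, 0.8600).
H(X,Y) = 1.1289 nats; H(Y) = 0.4887 nats.
H(X|Y) = 1.1289 − 0.4887 = 0.640 nats.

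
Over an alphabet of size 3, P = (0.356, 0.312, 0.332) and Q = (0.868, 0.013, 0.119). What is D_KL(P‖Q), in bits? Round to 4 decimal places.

1.4642 bits

D(P‖Q) = Σ p·log₂(p/q).
  0.356·log₂(0.356/0.868) = -0.45775
  0.312·log₂(0.312/0.013) = 1.43051
  0.332·log₂(0.332/0.119) = 0.49143
D(P‖Q) = 1.4642 bits.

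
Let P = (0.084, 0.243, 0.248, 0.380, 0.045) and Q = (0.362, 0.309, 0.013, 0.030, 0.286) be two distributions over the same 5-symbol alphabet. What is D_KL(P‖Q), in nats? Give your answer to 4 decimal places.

1.4317 nats

D(P‖Q) = Σ p·ln(p/q).
  0.084·ln(0.084/0.362) = -0.12271
  0.243·ln(0.243/0.309) = -0.05839
  0.248·ln(0.248/0.013) = 0.73122
  0.380·ln(0.380/0.030) = 0.96481
  0.045·ln(0.045/0.286) = -0.08322
D(P‖Q) = 1.4317 nats.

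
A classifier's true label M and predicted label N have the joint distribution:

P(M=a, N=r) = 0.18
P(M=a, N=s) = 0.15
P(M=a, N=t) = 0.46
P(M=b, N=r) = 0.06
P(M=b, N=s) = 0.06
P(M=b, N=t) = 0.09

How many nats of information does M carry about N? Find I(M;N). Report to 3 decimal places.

0.008 nats

Marginals: p(M) = (0.7900, 0.2100), p(N) = (0.2400, 0.2100, 0.5500).
I(M;N) = H(M) + H(N) − H(M,N).
H(M) = 0.5140, H(N) = 0.9991, H(M,N) = 1.5048.
I(M;N) = 0.5140 + 0.9991 − 1.5048 = 0.008 nats.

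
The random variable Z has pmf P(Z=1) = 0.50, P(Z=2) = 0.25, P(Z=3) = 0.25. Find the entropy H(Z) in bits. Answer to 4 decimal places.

1.5000 bits

H(Z) = −Σ p·log₂ p.
  −(0.50)·log₂(0.50) = 0.50000
  −(0.25)·log₂(0.25) = 0.50000
  −(0.25)·log₂(0.25) = 0.50000
Sum: 0.50000 + 0.50000 + 0.50000 = 1.5000 bits.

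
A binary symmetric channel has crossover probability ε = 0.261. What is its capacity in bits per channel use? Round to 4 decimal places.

Binary symmetric channel: C = 1 − h₂(ε) where h₂ is the binary entropy function.
h₂(0.261) = −0.261·log₂0.261 − 0.739·log₂0.739 = 0.8283.
C = 1 − 0.8283 = 0.1717 bits per channel use.

0.1717 bits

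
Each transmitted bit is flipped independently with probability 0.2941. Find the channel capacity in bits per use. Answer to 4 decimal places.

0.1260 bits

Binary symmetric channel: C = 1 − h₂(ε) where h₂ is the binary entropy function.
h₂(0.2941) = −0.2941·log₂0.2941 − 0.7059·log₂0.7059 = 0.8740.
C = 1 − 0.8740 = 0.1260 bits per channel use.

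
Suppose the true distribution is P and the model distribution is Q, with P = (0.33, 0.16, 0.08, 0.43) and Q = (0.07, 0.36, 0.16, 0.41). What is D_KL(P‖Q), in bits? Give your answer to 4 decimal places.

0.5006 bits

D(P‖Q) = Σ p·log₂(p/q).
  0.33·log₂(0.33/0.07) = 0.73822
  0.16·log₂(0.16/0.36) = -0.18719
  0.08·log₂(0.08/0.16) = -0.08000
  0.43·log₂(0.43/0.41) = 0.02955
D(P‖Q) = 0.5006 bits.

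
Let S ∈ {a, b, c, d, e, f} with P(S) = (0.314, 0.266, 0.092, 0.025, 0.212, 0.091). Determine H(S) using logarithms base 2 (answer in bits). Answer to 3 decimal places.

2.272 bits

H(S) = −Σ p·log₂ p.
  −(0.314)·log₂(0.314) = 0.5247
  −(0.266)·log₂(0.266) = 0.5082
  −(0.092)·log₂(0.092) = 0.3167
  −(0.025)·log₂(0.025) = 0.1330
  −(0.212)·log₂(0.212) = 0.4744
  −(0.091)·log₂(0.091) = 0.3147
Sum: 0.5247 + 0.5082 + 0.3167 + 0.1330 + 0.4744 + 0.3147 = 2.272 bits.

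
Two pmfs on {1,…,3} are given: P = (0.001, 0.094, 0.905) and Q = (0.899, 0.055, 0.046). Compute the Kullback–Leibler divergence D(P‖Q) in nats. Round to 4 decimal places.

2.7398 nats

D(P‖Q) = Σ p·ln(p/q).
  0.001·ln(0.001/0.899) = -0.00680
  0.094·ln(0.094/0.055) = 0.05038
  0.905·ln(0.905/0.046) = 2.69626
D(P‖Q) = 2.7398 nats.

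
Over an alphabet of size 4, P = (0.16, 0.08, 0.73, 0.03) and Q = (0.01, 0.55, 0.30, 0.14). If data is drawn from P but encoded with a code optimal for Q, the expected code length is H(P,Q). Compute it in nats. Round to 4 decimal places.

H(P,Q) = −Σ p·ln q.
  −0.16·ln(0.01) = 0.73683
  −0.08·ln(0.55) = 0.04783
  −0.73·ln(0.30) = 0.87890
  −0.03·ln(0.14) = 0.05898
H(P,Q) = 1.7225 nats.

1.7225 nats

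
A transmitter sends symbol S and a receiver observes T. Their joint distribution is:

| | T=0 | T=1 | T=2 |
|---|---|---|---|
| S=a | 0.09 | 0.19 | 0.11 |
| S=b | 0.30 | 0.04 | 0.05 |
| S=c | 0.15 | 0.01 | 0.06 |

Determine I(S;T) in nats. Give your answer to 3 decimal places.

Marginals: p(S) = (0.3900, 0.3900, 0.2200), p(T) = (0.5400, 0.2400, 0.2200).
I(S;T) = H(S) + H(T) − H(S,T).
H(S) = 1.0676, H(T) = 1.0084, H(S,T) = 1.9142.
I(S;T) = 1.0676 + 1.0084 − 1.9142 = 0.162 nats.

0.162 nats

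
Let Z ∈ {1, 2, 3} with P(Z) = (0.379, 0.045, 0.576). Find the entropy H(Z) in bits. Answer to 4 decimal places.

1.1902 bits

H(Z) = −Σ p·log₂ p.
  −(0.379)·log₂(0.379) = 0.53050
  −(0.045)·log₂(0.045) = 0.20133
  −(0.576)·log₂(0.576) = 0.45841
Sum: 0.53050 + 0.20133 + 0.45841 = 1.1902 bits.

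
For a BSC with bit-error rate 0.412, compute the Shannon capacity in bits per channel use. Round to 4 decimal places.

Binary symmetric channel: C = 1 − h₂(ε) where h₂ is the binary entropy function.
h₂(0.412) = −0.412·log₂0.412 − 0.588·log₂0.588 = 0.9775.
C = 1 − 0.9775 = 0.0225 bits per channel use.

0.0225 bits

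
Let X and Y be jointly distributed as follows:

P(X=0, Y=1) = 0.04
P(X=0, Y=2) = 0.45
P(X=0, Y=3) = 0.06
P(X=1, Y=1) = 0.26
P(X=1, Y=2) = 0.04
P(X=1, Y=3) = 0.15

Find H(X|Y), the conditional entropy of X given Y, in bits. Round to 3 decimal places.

0.551 bits

Marginals: p(X) = (0.5500, 0.4500), p(Y) = (0.3000, 0.4900, 0.2100).
H(X|Y) = Σ p(Y) · H(X|Y=·).
  Y=1: p=0.3000, H(X|Y=1) = 0.5665
  Y=2: p=0.4900, H(X|Y=2) = 0.4079
  Y=3: p=0.2100, H(X|Y=3) = 0.8631
Weighted sum = 0.551 bits.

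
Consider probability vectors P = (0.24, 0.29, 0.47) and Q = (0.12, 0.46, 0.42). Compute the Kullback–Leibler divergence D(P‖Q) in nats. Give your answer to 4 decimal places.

D(P‖Q) = Σ p·ln(p/q).
  0.24·ln(0.24/0.12) = 0.16636
  0.29·ln(0.29/0.46) = -0.13379
  0.47·ln(0.47/0.42) = 0.05286
D(P‖Q) = 0.0854 nats.

0.0854 nats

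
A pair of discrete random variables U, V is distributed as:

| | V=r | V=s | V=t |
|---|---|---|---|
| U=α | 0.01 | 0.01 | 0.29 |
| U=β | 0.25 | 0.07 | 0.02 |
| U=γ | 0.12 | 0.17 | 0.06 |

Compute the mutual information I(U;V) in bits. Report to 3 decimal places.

0.567 bits

Marginals: p(U) = (0.3100, 0.3400, 0.3500), p(V) = (0.3800, 0.2500, 0.3700).
I(U;V) = H(U) + H(V) − H(U,V).
H(U) = 1.5831, H(V) = 1.5612, H(U,V) = 2.5774.
I(U;V) = 1.5831 + 1.5612 − 2.5774 = 0.567 bits.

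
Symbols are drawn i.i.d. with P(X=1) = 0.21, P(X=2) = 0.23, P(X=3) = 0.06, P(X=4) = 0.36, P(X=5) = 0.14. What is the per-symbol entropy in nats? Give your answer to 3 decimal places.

1.478 nats

H(X) = −Σ p·ln p.
  −(0.21)·ln(0.21) = 0.3277
  −(0.23)·ln(0.23) = 0.3380
  −(0.06)·ln(0.06) = 0.1688
  −(0.36)·ln(0.36) = 0.3678
  −(0.14)·ln(0.14) = 0.2753
Sum: 0.3277 + 0.3380 + 0.1688 + 0.3678 + 0.2753 = 1.478 nats.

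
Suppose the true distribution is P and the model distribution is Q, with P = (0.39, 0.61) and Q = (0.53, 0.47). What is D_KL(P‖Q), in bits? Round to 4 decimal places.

D(P‖Q) = Σ p·log₂(p/q).
  0.39·log₂(0.39/0.53) = -0.17258
  0.61·log₂(0.61/0.47) = 0.22945
D(P‖Q) = 0.0569 bits.

0.0569 bits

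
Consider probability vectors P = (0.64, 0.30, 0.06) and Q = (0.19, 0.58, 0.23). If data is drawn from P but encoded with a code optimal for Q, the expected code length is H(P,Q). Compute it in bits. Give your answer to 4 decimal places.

1.8964 bits

H(P,Q) = −Σ p·log₂ q.
  −0.64·log₂(0.19) = 1.53339
  −0.30·log₂(0.58) = 0.23576
  −0.06·log₂(0.23) = 0.12722
H(P,Q) = 1.8964 bits.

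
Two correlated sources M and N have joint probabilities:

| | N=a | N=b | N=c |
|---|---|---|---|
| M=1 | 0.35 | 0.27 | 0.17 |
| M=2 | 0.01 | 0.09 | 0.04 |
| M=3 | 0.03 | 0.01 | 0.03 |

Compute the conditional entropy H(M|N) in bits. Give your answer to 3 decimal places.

Marginals: p(M) = (0.7900, 0.1400, 0.0700), p(N) = (0.3900, 0.3700, 0.2400).
H(M|N) = Σ p(N) · H(M|N=·).
  N=a: p=0.3900, H(M|N=a) = 0.5603
  N=b: p=0.3700, H(M|N=b) = 0.9686
  N=c: p=0.2400, H(M|N=c) = 1.1582
Weighted sum = 0.855 bits.

0.855 bits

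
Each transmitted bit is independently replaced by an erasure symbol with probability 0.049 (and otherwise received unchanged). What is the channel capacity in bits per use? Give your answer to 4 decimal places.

Binary erasure channel: capacity C = 1 − ε.
C = 1 − 0.049 = 0.9510 bits per channel use.

0.9510 bits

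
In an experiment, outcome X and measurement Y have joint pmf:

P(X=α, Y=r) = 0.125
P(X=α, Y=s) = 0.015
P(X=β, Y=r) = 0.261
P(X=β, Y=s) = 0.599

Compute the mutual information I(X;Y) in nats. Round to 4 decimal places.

Marginals: p(X) = (0.1400, 0.8600), p(Y) = (0.3860, 0.6140).
I(X;Y) = H(X) + H(Y) − H(X,Y).
H(X) = 0.4050, H(Y) = 0.6669, H(X,Y) = 0.9805.
I(X;Y) = 0.4050 + 0.6669 − 0.9805 = 0.0914 nats.

0.0914 nats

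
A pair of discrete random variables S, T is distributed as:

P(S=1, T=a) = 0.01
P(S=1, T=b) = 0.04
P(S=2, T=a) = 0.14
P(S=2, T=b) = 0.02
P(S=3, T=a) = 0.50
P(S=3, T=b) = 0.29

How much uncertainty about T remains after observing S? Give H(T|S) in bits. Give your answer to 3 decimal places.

Marginals: p(S) = (0.0500, 0.1600, 0.7900), p(T) = (0.6500, 0.3500).
H(T|S) = Σ p(S) · H(T|S=·).
  S=1: p=0.0500, H(T|S=1) = 0.7219
  S=2: p=0.1600, H(T|S=2) = 0.5436
  S=3: p=0.7900, H(T|S=3) = 0.9484
Weighted sum = 0.872 bits.

0.872 bits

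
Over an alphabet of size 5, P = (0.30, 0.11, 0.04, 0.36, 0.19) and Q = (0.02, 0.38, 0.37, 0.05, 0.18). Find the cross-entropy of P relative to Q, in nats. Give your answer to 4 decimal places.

2.7241 nats

H(P,Q) = −Σ p·ln q.
  −0.30·ln(0.02) = 1.17361
  −0.11·ln(0.38) = 0.10643
  −0.04·ln(0.37) = 0.03977
  −0.36·ln(0.05) = 1.07846
  −0.19·ln(0.18) = 0.32581
H(P,Q) = 2.7241 nats.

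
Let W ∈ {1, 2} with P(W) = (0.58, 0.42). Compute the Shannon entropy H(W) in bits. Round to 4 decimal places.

0.9815 bits

H(W) = −Σ p·log₂ p.
  −(0.58)·log₂(0.58) = 0.45581
  −(0.42)·log₂(0.42) = 0.52565
Sum: 0.45581 + 0.52565 = 0.9815 bits.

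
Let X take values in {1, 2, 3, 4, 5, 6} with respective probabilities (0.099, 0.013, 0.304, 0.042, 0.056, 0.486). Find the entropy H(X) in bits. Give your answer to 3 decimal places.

H(X) = −Σ p·log₂ p.
  −(0.099)·log₂(0.099) = 0.3303
  −(0.013)·log₂(0.013) = 0.0814
  −(0.304)·log₂(0.304) = 0.5222
  −(0.042)·log₂(0.042) = 0.1921
  −(0.056)·log₂(0.056) = 0.2329
  −(0.486)·log₂(0.486) = 0.5059
Sum: 0.3303 + 0.0814 + 0.5222 + 0.1921 + 0.2329 + 0.5059 = 1.865 bits.

1.865 bits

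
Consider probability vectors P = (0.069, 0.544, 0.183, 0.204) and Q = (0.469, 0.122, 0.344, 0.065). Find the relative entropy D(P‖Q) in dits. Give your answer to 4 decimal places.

D(P‖Q) = Σ p·log₁₀(p/q).
  0.069·log₁₀(0.069/0.469) = -0.05743
  0.544·log₁₀(0.544/0.122) = 0.35319
  0.183·log₁₀(0.183/0.344) = -0.05016
  0.204·log₁₀(0.204/0.065) = 0.10133
D(P‖Q) = 0.3469 dits.

0.3469 dits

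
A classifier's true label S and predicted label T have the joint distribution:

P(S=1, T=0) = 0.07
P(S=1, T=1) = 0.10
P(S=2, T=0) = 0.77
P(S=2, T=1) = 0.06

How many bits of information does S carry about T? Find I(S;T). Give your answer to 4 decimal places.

0.1574 bits

Marginals: p(S) = (0.1700, 0.8300), p(T) = (0.8400, 0.1600).
I(S;T) = H(S) + H(T) − H(S,T).
H(S) = 0.6577, H(T) = 0.6343, H(S,T) = 1.1346.
I(S;T) = 0.6577 + 0.6343 − 1.1346 = 0.1574 bits.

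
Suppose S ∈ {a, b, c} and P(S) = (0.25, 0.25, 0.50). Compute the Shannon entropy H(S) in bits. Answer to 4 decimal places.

H(S) = −Σ p·log₂ p.
  −(0.25)·log₂(0.25) = 0.50000
  −(0.25)·log₂(0.25) = 0.50000
  −(0.50)·log₂(0.50) = 0.50000
Sum: 0.50000 + 0.50000 + 0.50000 = 1.5000 bits.

1.5000 bits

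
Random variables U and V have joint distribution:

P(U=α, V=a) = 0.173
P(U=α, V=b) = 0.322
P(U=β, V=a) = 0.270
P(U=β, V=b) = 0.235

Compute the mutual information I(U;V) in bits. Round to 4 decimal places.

Marginals: p(U) = (0.4950, 0.5050), p(V) = (0.4430, 0.5570).
I(U;V) = Σ p(x,y)·log₂[p(x,y)/(p(x)p(y))].
  (α,a): 0.173·log₂(0.7889) = -0.05917
  (α,b): 0.322·log₂(1.1679) = 0.07209
  (β,a): 0.270·log₂(1.2069) = 0.07325
  (β,b): 0.235·log₂(0.8355) = -0.06095
Sum = 0.0252 bits.

0.0252 bits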